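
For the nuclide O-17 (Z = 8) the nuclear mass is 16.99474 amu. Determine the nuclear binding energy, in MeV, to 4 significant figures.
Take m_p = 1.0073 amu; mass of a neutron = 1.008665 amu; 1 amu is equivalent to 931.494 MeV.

Σm = 8·m_p + 9·m_n = 8.0584 + 9.077985 = 17.136385 amu
Δm = 17.136385 − 16.99474 = 0.141645 amu
Converting to energy: 0.141645 amu × 931.494 MeV/amu = 131.941 MeV

131.9 MeV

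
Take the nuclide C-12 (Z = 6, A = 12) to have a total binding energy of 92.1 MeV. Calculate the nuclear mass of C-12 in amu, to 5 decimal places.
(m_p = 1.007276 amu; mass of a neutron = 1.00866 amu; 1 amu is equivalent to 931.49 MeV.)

11.99674 amu

Mass defect = 92.1 MeV / (931.49 MeV/amu) = 0.0988738 amu
Constituent mass = 6(1.007276) + 6(1.00866) = 12.095616 amu
Nuclear mass = 12.095616 − 0.0988738 = 11.9967422 amu ≈ 11.99674 amu (to 5 decimal places)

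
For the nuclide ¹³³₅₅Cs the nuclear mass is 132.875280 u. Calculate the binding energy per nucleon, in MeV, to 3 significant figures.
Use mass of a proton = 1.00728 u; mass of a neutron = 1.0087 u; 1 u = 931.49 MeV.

Z = 55, so N = A − Z = 133 − 55 = 78.
Total constituent mass: 55 × 1.00728 + 78 × 1.0087 = 134.07900 u
The mass defect is 134.07900 − 132.875280 = 1.203720 u.
Binding energy = Δm·c² = 1.203720 × 931.49 MeV/u = 1121.25 MeV
BE/A = 1121.25 MeV / 133 = 8.430 MeV/nucleon

8.43 MeV/nucleon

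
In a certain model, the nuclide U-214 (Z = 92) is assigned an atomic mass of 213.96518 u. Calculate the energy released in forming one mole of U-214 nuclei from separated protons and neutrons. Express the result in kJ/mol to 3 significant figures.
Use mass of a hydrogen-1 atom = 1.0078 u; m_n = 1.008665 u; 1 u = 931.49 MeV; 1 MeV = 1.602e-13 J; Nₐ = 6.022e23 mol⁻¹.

1.63e+11 kJ/mol

Total constituent mass: 92 × 1.0078 + 122 × 1.008665 = 215.774730 u
Mass defect Δm = 215.774730 − 213.96518 = 1.809550 u
E_B = 1.809550 × 931.49 = 1685.58 MeV
Per nucleus in joules: 1685.58 MeV × 1.602e-13 J/MeV = 2.7003e-10 J
Per mole: 2.7003e-10 J × 6.022e23 mol⁻¹ = 1.6261e+14 J/mol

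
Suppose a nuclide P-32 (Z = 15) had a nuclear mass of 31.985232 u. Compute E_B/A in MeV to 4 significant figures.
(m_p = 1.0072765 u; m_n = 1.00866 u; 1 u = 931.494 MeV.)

7.893 MeV/nucleon

Z = 15, so N = A − Z = 32 − 15 = 17.
Σm = 15·m_p + 17·m_n = 15.1091475 + 17.14722 = 32.2563675 u
Mass defect Δm = 32.2563675 − 31.985232 = 0.2711355 u
E_B = 0.2711355 × 931.494 = 252.561 MeV
Dividing by A = 32 gives 7.893 MeV per nucleon.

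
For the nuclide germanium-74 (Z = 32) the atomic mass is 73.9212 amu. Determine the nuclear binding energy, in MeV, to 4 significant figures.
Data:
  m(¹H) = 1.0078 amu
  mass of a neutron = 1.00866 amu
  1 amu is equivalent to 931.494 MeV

With 32 protons and 42 neutrons (A = 74):
Total constituent mass: 32 × 1.0078 + 42 × 1.00866 = 74.61332 amu
Δm = 74.61332 − 73.9212 = 0.69212 amu
Converting to energy: 0.69212 amu × 931.494 MeV/amu = 644.706 MeV

644.7 MeV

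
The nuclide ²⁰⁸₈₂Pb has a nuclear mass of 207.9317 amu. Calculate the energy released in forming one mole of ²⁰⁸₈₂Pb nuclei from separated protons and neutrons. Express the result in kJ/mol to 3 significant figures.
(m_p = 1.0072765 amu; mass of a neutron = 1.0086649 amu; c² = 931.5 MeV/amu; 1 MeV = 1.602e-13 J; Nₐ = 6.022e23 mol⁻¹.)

With 82 protons and 126 neutrons (A = 208):
Mass of separated nucleons = 82(1.0072765) + 126(1.0086649) = 82.5966730 + 127.0917774 = 209.6884504 amu
The mass defect is 209.6884504 − 207.9317 = 1.7567504 amu.
Converting to energy: 1.7567504 amu × 931.5 MeV/amu = 1636.41 MeV
Per nucleus in joules: 1636.41 MeV × 1.602e-13 J/MeV = 2.6215e-10 J
Per mole: 2.6215e-10 J × 6.022e23 mol⁻¹ = 1.5787e+14 J/mol

1.58e+11 kJ/mol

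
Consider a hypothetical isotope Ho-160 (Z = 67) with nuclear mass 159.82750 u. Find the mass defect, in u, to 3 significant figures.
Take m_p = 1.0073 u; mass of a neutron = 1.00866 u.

1.47 u

Total constituent mass: 67 × 1.0073 + 93 × 1.00866 = 161.29448 u
Δm = 161.29448 − 159.82750 = 1.46698 u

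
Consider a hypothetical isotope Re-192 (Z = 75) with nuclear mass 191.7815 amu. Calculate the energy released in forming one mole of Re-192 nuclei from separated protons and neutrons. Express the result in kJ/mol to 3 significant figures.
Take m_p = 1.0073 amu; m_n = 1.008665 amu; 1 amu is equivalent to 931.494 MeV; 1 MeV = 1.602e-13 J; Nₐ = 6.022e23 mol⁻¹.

1.60e+11 kJ/mol

With 75 protons and 117 neutrons (A = 192):
Σm = 75·m_p + 117·m_n = 75.5475 + 118.013805 = 193.561305 amu
The mass defect is 193.561305 − 191.7815 = 1.779805 amu.
E_B = 1.779805 × 931.494 = 1657.88 MeV
Per nucleus in joules: 1657.88 MeV × 1.602e-13 J/MeV = 2.6559e-10 J
Per mole: 2.6559e-10 J × 6.022e23 mol⁻¹ = 1.5994e+14 J/mol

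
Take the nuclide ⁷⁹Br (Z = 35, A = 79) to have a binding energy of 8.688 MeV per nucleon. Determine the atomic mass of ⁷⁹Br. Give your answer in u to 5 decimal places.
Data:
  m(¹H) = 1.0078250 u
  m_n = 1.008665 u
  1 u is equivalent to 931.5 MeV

Total binding energy = 79 × 8.688 = 686.352 MeV
Mass defect = 686.352 MeV / (931.5 MeV/u) = 0.7368245 u
Constituent mass = 35(1.0078250) + 44(1.008665) = 79.6551350 u
Atomic mass = 79.6551350 − 0.7368245 = 78.9183105 u ≈ 78.91831 u (to 5 decimal places)

78.91831 u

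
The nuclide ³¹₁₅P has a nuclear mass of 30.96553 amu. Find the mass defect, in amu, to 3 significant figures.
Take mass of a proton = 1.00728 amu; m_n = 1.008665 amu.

With 15 protons and 16 neutrons (A = 31):
Total constituent mass: 15 × 1.00728 + 16 × 1.008665 = 31.247840 amu
The mass defect is 31.247840 − 30.96553 = 0.282310 amu.

0.282 amu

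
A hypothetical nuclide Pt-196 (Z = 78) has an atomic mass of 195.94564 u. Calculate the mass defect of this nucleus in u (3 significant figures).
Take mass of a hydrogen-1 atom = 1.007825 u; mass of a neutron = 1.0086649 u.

Mass of separated nucleons = 78(1.007825) + 118(1.0086649) = 78.610350 + 119.0224582 = 197.6328082 u
The mass defect is 197.6328082 − 195.94564 = 1.6871682 u.

1.69 u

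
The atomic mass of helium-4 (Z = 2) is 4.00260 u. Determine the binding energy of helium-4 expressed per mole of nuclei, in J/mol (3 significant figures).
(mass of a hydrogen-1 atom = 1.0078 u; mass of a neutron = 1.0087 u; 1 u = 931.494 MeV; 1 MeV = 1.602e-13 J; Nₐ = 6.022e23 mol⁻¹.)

2.73e+12 J/mol

With 2 protons and 2 neutrons (A = 4):
Total constituent mass: 2 × 1.0078 + 2 × 1.0087 = 4.0330 u
The mass defect is 4.0330 − 4.00260 = 0.03040 u.
E_B = 0.03040 × 931.494 = 28.3174 MeV
Per nucleus in joules: 28.3174 MeV × 1.602e-13 J/MeV = 4.5364e-12 J
Per mole: 4.5364e-12 J × 6.022e23 mol⁻¹ = 2.7318e+12 J/mol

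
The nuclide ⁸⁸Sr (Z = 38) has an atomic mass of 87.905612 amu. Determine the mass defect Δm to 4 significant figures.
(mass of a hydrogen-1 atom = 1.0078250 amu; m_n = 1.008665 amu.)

Σm = 38·m(¹H) + 50·m_n = 38.2973500 + 50.433250 = 88.7306000 amu
The mass defect is 88.7306000 − 87.905612 = 0.8249880 amu.

0.8250 amu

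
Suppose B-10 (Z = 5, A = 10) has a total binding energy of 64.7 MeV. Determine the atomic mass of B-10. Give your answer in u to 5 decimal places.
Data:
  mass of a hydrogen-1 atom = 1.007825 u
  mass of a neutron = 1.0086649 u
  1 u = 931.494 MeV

Mass defect = 64.7 MeV / (931.494 MeV/u) = 0.0694583 u
Constituent mass = 5(1.007825) + 5(1.0086649) = 10.0824495 u
Atomic mass = 10.0824495 − 0.0694583 = 10.0129912 u ≈ 10.01299 u (to 5 decimal places)

10.01299 u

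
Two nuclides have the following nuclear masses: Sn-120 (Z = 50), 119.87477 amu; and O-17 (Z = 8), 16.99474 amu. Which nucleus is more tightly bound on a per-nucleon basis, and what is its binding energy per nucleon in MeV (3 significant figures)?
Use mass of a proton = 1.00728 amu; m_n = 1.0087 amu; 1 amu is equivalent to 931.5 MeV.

Sn-120; 8.53 MeV/nucleon

Sn-120: Σm = 50(1.00728) + 70(1.0087) = 120.97300 amu; Δm = 1.09823 amu; E_B = 1023.0 MeV; E_B/A = 8.525 MeV
O-17: Σm = 8(1.00728) + 9(1.0087) = 17.13654 amu; Δm = 0.14180 amu; E_B = 132.09 MeV; E_B/A = 7.770 MeV
Sn-120 has the higher binding energy per nucleon, so it is the more tightly bound nucleus.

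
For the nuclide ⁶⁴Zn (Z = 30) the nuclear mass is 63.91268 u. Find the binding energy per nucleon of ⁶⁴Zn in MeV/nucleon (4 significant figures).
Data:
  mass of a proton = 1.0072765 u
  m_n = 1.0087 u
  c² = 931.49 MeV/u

8.753 MeV/nucleon

With 30 protons and 34 neutrons (A = 64):
Σm = 30·m_p + 34·m_n = 30.2182950 + 34.2958 = 64.5140950 u
Δm = 64.5140950 − 63.91268 = 0.6014150 u
Binding energy = Δm·c² = 0.6014150 × 931.49 MeV/u = 560.212 MeV
Dividing by A = 64 gives 8.753 MeV per nucleon.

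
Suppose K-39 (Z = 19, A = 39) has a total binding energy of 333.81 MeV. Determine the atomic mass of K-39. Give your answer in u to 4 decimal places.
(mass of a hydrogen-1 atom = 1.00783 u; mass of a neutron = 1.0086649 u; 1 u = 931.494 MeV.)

38.9637 u

Mass defect = 333.81 MeV / (931.494 MeV/u) = 0.358360 u
Constituent mass = 19(1.00783) + 20(1.0086649) = 39.3220680 u
Atomic mass = 39.3220680 − 0.358360 = 38.9637080 u ≈ 38.9637 u (to 4 decimal places)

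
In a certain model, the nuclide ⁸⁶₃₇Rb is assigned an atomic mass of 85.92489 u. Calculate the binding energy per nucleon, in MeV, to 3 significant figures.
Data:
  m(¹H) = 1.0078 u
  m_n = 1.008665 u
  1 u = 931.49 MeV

With 37 protons and 49 neutrons (A = 86):
Total constituent mass: 37 × 1.0078 + 49 × 1.008665 = 86.713185 u
The mass defect is 86.713185 − 85.92489 = 0.788295 u.
Converting to energy: 0.788295 u × 931.49 MeV/u = 734.289 MeV
Dividing by A = 86 gives 8.538 MeV per nucleon.

8.54 MeV/nucleon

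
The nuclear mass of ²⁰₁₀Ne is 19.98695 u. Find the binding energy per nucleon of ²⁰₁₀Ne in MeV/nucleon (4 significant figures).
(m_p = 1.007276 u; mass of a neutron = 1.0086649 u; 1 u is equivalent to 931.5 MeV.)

8.032 MeV/nucleon

The nucleus contains 10 protons and 20 − 10 = 10 neutrons.
Total constituent mass: 10 × 1.007276 + 10 × 1.0086649 = 20.1594090 u
Δm = 20.1594090 − 19.98695 = 0.1724590 u
Binding energy = Δm·c² = 0.1724590 × 931.5 MeV/u = 160.646 MeV
Dividing by A = 20 gives 8.032 MeV per nucleon.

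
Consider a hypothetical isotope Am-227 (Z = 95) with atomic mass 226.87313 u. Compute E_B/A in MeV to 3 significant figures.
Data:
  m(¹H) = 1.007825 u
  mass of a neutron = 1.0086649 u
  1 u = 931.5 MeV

8.26 MeV/nucleon

With 95 protons and 132 neutrons (A = 227):
Total constituent mass: 95 × 1.007825 + 132 × 1.0086649 = 228.8871418 u
Mass defect Δm = 228.8871418 − 226.87313 = 2.0140118 u
Converting to energy: 2.0140118 u × 931.5 MeV/u = 1876.05 MeV
Dividing by A = 227 gives 8.2645 MeV per nucleon.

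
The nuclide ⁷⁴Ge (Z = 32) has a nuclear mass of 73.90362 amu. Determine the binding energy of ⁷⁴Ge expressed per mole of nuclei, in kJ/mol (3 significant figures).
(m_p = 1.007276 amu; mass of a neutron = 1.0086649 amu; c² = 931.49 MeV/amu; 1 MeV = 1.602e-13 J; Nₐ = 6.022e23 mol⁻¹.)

6.23e+10 kJ/mol

With 32 protons and 42 neutrons (A = 74):
Total constituent mass: 32 × 1.007276 + 42 × 1.0086649 = 74.5967578 amu
Δm = 74.5967578 − 73.90362 = 0.6931378 amu
E_B = 0.6931378 × 931.49 = 645.651 MeV
Per nucleus in joules: 645.651 MeV × 1.602e-13 J/MeV = 1.0343e-10 J
Per mole: 1.0343e-10 J × 6.022e23 mol⁻¹ = 6.2286e+13 J/mol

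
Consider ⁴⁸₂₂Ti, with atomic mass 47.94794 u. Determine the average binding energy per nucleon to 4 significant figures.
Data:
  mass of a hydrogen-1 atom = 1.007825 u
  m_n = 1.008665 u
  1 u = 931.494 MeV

With 22 protons and 26 neutrons (A = 48):
Σm = 22·m(¹H) + 26·m_n = 22.172150 + 26.225290 = 48.397440 u
Mass defect Δm = 48.397440 − 47.94794 = 0.449500 u
Converting to energy: 0.449500 u × 931.494 MeV/u = 418.707 MeV
BE/A = 418.707 MeV / 48 = 8.723 MeV/nucleon

8.723 MeV/nucleon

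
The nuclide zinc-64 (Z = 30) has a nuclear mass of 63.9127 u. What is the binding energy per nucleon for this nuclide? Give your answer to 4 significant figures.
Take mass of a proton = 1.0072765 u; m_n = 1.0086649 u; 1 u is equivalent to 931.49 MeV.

The nucleus contains 30 protons and 64 − 30 = 34 neutrons.
Total constituent mass: 30 × 1.0072765 + 34 × 1.0086649 = 64.5129016 u
The mass defect is 64.5129016 − 63.9127 = 0.6002016 u.
Converting to energy: 0.6002016 u × 931.49 MeV/u = 559.082 MeV
BE/A = 559.082 MeV / 64 = 8.736 MeV/nucleon

8.736 MeV/nucleon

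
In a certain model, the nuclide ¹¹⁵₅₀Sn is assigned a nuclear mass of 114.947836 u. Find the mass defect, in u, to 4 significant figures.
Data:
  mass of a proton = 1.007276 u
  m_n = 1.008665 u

0.9792 u

The nucleus contains 50 protons and 115 − 50 = 65 neutrons.
Total constituent mass: 50 × 1.007276 + 65 × 1.008665 = 115.927025 u
Mass defect Δm = 115.927025 − 114.947836 = 0.979189 u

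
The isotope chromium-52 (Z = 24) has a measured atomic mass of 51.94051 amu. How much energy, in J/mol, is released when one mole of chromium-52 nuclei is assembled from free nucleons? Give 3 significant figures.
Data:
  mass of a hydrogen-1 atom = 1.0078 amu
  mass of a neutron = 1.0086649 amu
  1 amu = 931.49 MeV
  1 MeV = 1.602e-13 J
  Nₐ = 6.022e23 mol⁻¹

4.40e+13 J/mol

The nucleus contains 24 protons and 52 − 24 = 28 neutrons.
Total constituent mass: 24 × 1.0078 + 28 × 1.0086649 = 52.4298172 amu
Mass defect Δm = 52.4298172 − 51.94051 = 0.4893072 amu
Binding energy = Δm·c² = 0.4893072 × 931.49 MeV/amu = 455.785 MeV
Per nucleus in joules: 455.785 MeV × 1.602e-13 J/MeV = 7.3017e-11 J
Per mole: 7.3017e-11 J × 6.022e23 mol⁻¹ = 4.3971e+13 J/mol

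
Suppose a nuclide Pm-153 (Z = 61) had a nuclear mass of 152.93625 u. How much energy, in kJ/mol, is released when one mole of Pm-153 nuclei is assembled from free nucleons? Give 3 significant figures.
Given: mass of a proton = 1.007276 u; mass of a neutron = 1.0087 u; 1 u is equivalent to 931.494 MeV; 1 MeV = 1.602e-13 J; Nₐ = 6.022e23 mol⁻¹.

Z = 61, so N = A − Z = 153 − 61 = 92.
Σm = 61·m_p + 92·m_n = 61.443836 + 92.8004 = 154.244236 u
The mass defect is 154.244236 − 152.93625 = 1.307986 u.
Converting to energy: 1.307986 u × 931.494 MeV/u = 1218.38 MeV
Per nucleus in joules: 1218.38 MeV × 1.602e-13 J/MeV = 1.9518e-10 J
Per mole: 1.9518e-10 J × 6.022e23 mol⁻¹ = 1.1754e+14 J/mol

1.18e+11 kJ/mol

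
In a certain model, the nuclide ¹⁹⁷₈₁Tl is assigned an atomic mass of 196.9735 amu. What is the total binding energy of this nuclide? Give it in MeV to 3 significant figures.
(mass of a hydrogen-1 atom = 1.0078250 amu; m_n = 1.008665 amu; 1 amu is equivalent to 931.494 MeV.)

The nucleus contains 81 protons and 197 − 81 = 116 neutrons.
Total constituent mass: 81 × 1.0078250 + 116 × 1.008665 = 198.6389650 amu
Mass defect Δm = 198.6389650 − 196.9735 = 1.6654650 amu
E_B = 1.6654650 × 931.494 = 1551.37 MeV

1550 MeV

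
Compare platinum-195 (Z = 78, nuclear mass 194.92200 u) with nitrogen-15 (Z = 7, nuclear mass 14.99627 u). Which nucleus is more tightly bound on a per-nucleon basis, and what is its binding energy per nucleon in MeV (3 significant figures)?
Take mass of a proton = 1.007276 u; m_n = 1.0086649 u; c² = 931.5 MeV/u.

platinum-195: Σm = 78(1.007276) + 117(1.0086649) = 196.5813213 u; Δm = 1.6593213 u; E_B = 1545.66 MeV; E_B/A = 7.926 MeV
nitrogen-15: Σm = 7(1.007276) + 8(1.0086649) = 15.1202512 u; Δm = 0.1239812 u; E_B = 115.49 MeV; E_B/A = 7.699 MeV
platinum-195 has the higher binding energy per nucleon, so it is the more tightly bound nucleus.

platinum-195; 7.93 MeV/nucleon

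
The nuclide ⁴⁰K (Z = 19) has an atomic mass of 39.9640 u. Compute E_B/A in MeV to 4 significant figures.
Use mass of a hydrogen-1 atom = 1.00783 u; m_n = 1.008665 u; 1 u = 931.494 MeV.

8.540 MeV/nucleon

With 19 protons and 21 neutrons (A = 40):
Total constituent mass: 19 × 1.00783 + 21 × 1.008665 = 40.330735 u
Mass defect Δm = 40.330735 − 39.9640 = 0.366735 u
E_B = 0.366735 × 931.494 = 341.611 MeV
Per nucleon: 341.611 / 40 = 8.540 MeV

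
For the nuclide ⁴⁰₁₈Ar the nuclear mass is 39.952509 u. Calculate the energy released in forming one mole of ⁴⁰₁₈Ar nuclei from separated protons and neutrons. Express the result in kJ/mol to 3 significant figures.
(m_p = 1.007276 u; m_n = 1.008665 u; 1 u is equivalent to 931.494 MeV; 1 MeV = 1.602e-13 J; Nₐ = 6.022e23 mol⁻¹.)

Total constituent mass: 18 × 1.007276 + 22 × 1.008665 = 40.321598 u
Δm = 40.321598 − 39.952509 = 0.369089 u
Binding energy = Δm·c² = 0.369089 × 931.494 MeV/u = 343.804 MeV
Per nucleus in joules: 343.804 MeV × 1.602e-13 J/MeV = 5.5077e-11 J
Per mole: 5.5077e-11 J × 6.022e23 mol⁻¹ = 3.3167e+13 J/mol

3.32e+10 kJ/mol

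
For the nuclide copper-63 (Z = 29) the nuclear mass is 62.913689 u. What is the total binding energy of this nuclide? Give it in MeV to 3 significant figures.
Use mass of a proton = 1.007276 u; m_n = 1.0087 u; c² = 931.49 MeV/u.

552 MeV

The nucleus contains 29 protons and 63 − 29 = 34 neutrons.
Σm = 29·m_p + 34·m_n = 29.211004 + 34.2958 = 63.506804 u
Δm = 63.506804 − 62.913689 = 0.593115 u
Binding energy = Δm·c² = 0.593115 × 931.49 MeV/u = 552.481 MeV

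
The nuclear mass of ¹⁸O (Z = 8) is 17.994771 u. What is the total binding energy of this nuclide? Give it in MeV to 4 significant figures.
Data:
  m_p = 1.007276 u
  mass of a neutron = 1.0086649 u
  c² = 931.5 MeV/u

139.8 MeV

Z = 8, so N = A − Z = 18 − 8 = 10.
Total constituent mass: 8 × 1.007276 + 10 × 1.0086649 = 18.1448570 u
Mass defect Δm = 18.1448570 − 17.994771 = 0.1500860 u
E_B = 0.1500860 × 931.5 = 139.805 MeV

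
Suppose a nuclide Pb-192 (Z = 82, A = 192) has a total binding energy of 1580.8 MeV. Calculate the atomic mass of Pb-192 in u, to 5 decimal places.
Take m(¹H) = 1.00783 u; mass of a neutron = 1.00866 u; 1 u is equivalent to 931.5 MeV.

Mass defect = 1580.8 MeV / (931.5 MeV/u) = 1.6970478 u
Constituent mass = 82(1.00783) + 110(1.00866) = 193.59466 u
Atomic mass = 193.59466 − 1.6970478 = 191.8976122 u ≈ 191.89761 u (to 5 decimal places)

191.89761 u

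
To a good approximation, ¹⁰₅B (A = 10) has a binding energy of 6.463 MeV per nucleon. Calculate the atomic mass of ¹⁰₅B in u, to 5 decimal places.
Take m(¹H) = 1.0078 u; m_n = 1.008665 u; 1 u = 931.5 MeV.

Total binding energy = 10 × 6.463 = 64.630 MeV
Mass defect = 64.630 MeV / (931.5 MeV/u) = 0.0693827 u
Constituent mass = 5(1.0078) + 5(1.008665) = 10.082325 u
Atomic mass = 10.082325 − 0.0693827 = 10.0129423 u ≈ 10.01294 u (to 5 decimal places)

10.01294 u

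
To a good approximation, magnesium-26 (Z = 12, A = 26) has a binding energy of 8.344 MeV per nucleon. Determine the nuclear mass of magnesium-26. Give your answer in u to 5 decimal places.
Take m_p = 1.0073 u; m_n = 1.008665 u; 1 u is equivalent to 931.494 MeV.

Total binding energy = 26 × 8.344 = 216.944 MeV
Mass defect = 216.944 MeV / (931.494 MeV/u) = 0.2328990 u
Constituent mass = 12(1.0073) + 14(1.008665) = 26.208910 u
Nuclear mass = 26.208910 − 0.2328990 = 25.9760110 u ≈ 25.97601 u (to 5 decimal places)

25.97601 u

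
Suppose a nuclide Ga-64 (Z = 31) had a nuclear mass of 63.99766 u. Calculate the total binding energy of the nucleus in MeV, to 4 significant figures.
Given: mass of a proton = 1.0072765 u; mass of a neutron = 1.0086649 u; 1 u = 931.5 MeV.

The nucleus contains 31 protons and 64 − 31 = 33 neutrons.
Σm = 31·m_p + 33·m_n = 31.2255715 + 33.2859417 = 64.5115132 u
Δm = 64.5115132 − 63.99766 = 0.5138532 u
E_B = 0.5138532 × 931.5 = 478.654 MeV

478.7 MeV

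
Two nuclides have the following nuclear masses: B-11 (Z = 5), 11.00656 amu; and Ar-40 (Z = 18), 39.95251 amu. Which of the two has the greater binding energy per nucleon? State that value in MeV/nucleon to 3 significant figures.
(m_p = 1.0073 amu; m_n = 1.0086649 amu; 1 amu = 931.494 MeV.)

B-11: Σm = 5(1.0073) + 6(1.0086649) = 11.0884894 amu; Δm = 0.0819294 amu; E_B = 76.317 MeV; E_B/A = 6.938 MeV
Ar-40: Σm = 18(1.0073) + 22(1.0086649) = 40.3220278 amu; Δm = 0.3695178 amu; E_B = 344.20 MeV; E_B/A = 8.605 MeV
Ar-40 has the higher binding energy per nucleon, so it is the more tightly bound nucleus.

Ar-40; 8.61 MeV/nucleon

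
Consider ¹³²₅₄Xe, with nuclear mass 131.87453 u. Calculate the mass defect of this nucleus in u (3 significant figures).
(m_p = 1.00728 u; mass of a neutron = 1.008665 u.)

1.19 u

The nucleus contains 54 protons and 132 − 54 = 78 neutrons.
Mass of separated nucleons = 54(1.00728) + 78(1.008665) = 54.39312 + 78.675870 = 133.068990 u
The mass defect is 133.068990 − 131.87453 = 1.194460 u.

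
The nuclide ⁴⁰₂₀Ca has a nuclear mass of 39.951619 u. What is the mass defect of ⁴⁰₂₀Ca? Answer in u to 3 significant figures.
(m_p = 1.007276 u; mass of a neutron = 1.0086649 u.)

0.367 u

The nucleus contains 20 protons and 40 − 20 = 20 neutrons.
Σm = 20·m_p + 20·m_n = 20.145520 + 20.1732980 = 40.3188180 u
Mass defect Δm = 40.3188180 − 39.951619 = 0.3671990 u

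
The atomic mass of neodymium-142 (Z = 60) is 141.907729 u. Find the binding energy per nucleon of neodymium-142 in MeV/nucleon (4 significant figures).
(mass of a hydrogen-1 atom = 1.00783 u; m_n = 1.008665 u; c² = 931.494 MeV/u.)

8.348 MeV/nucleon

Mass of separated nucleons = 60(1.00783) + 82(1.008665) = 60.46980 + 82.710530 = 143.180330 u
Δm = 143.180330 − 141.907729 = 1.272601 u
Binding energy = Δm·c² = 1.272601 × 931.494 MeV/u = 1185.42 MeV
Dividing by A = 142 gives 8.348 MeV per nucleon.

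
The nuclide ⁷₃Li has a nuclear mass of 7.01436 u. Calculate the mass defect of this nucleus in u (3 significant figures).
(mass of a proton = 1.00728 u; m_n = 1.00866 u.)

With 3 protons and 4 neutrons (A = 7):
Total constituent mass: 3 × 1.00728 + 4 × 1.00866 = 7.05648 u
Mass defect Δm = 7.05648 − 7.01436 = 0.04212 u

0.0421 u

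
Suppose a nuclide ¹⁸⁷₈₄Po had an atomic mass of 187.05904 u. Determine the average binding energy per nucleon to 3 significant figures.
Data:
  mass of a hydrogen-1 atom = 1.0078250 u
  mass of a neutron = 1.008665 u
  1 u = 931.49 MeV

Mass of separated nucleons = 84(1.0078250) + 103(1.008665) = 84.6573000 + 103.892495 = 188.5497950 u
Δm = 188.5497950 − 187.05904 = 1.4907550 u
Converting to energy: 1.4907550 u × 931.49 MeV/u = 1388.62 MeV
Per nucleon: 1388.62 / 187 = 7.426 MeV

7.43 MeV/nucleon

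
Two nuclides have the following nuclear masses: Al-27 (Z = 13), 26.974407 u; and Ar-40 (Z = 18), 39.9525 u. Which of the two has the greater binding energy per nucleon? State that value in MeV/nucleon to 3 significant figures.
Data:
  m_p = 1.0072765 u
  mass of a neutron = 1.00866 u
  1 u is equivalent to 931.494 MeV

Ar-40; 8.59 MeV/nucleon

Al-27: Σm = 13(1.0072765) + 14(1.00866) = 27.2158345 u; Δm = 0.2414275 u; E_B = 224.89 MeV; E_B/A = 8.329 MeV
Ar-40: Σm = 18(1.0072765) + 22(1.00866) = 40.3214970 u; Δm = 0.3689970 u; E_B = 343.72 MeV; E_B/A = 8.593 MeV
Ar-40 has the higher binding energy per nucleon, so it is the more tightly bound nucleus.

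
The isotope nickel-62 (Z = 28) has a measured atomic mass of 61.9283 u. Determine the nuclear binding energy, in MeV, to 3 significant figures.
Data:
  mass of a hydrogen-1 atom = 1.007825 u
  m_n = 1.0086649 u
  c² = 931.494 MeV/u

Σm = 28·m(¹H) + 34·m_n = 28.219100 + 34.2946066 = 62.5137066 u
The mass defect is 62.5137066 − 61.9283 = 0.5854066 u.
E_B = 0.5854066 × 931.494 = 545.303 MeV

545 MeV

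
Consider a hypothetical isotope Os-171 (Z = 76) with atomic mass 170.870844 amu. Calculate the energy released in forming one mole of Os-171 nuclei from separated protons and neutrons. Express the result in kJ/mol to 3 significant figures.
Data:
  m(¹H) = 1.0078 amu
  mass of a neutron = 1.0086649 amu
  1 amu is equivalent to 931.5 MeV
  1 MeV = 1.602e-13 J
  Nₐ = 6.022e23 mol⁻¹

With 76 protons and 95 neutrons (A = 171):
Mass of separated nucleons = 76(1.0078) + 95(1.0086649) = 76.5928 + 95.8231655 = 172.4159655 amu
Δm = 172.4159655 − 170.870844 = 1.5451215 amu
Binding energy = Δm·c² = 1.5451215 × 931.5 MeV/amu = 1439.28 MeV
Per nucleus in joules: 1439.28 MeV × 1.602e-13 J/MeV = 2.3057e-10 J
Per mole: 2.3057e-10 J × 6.022e23 mol⁻¹ = 1.3885e+14 J/mol

1.39e+11 kJ/mol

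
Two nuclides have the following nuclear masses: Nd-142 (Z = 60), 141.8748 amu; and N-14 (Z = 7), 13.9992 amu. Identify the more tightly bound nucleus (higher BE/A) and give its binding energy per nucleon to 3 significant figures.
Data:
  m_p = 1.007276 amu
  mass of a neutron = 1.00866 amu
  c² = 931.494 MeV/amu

Nd-142: Σm = 60(1.007276) + 82(1.00866) = 143.146680 amu; Δm = 1.271880 amu; E_B = 1184.7 MeV; E_B/A = 8.343 MeV
N-14: Σm = 7(1.007276) + 7(1.00866) = 14.111552 amu; Δm = 0.112352 amu; E_B = 104.655 MeV; E_B/A = 7.475 MeV
Nd-142 has the higher binding energy per nucleon, so it is the more tightly bound nucleus.

Nd-142; 8.34 MeV/nucleon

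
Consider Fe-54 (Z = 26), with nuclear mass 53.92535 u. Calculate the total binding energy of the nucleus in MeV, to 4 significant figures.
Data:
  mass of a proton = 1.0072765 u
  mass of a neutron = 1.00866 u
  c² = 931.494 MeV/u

471.6 MeV

With 26 protons and 28 neutrons (A = 54):
Total constituent mass: 26 × 1.0072765 + 28 × 1.00866 = 54.4316690 u
Δm = 54.4316690 − 53.92535 = 0.5063190 u
Converting to energy: 0.5063190 u × 931.494 MeV/u = 471.633 MeV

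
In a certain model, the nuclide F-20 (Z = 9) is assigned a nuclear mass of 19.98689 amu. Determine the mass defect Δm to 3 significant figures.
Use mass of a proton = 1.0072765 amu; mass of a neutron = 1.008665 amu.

Z = 9, so N = A − Z = 20 − 9 = 11.
Mass of separated nucleons = 9(1.0072765) + 11(1.008665) = 9.0654885 + 11.095315 = 20.1608035 amu
The mass defect is 20.1608035 − 19.98689 = 0.1739135 amu.

0.174 amu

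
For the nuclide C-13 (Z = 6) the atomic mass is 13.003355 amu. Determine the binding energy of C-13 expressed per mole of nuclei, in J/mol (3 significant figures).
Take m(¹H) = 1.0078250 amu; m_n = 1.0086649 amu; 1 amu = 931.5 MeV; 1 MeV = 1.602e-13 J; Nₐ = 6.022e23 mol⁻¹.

With 6 protons and 7 neutrons (A = 13):
Mass of separated nucleons = 6(1.0078250) + 7(1.0086649) = 6.0469500 + 7.0606543 = 13.1076043 amu
Δm = 13.1076043 − 13.003355 = 0.1042493 amu
Binding energy = Δm·c² = 0.1042493 × 931.5 MeV/amu = 97.1082 MeV
Per nucleus in joules: 97.1082 MeV × 1.602e-13 J/MeV = 1.5557e-11 J
Per mole: 1.5557e-11 J × 6.022e23 mol⁻¹ = 9.3684e+12 J/mol

9.37e+12 J/mol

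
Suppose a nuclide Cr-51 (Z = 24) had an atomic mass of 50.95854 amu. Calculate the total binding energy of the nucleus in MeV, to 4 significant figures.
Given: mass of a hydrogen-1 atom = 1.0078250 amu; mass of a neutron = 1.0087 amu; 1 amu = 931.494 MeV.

With 24 protons and 27 neutrons (A = 51):
Total constituent mass: 24 × 1.0078250 + 27 × 1.0087 = 51.4227000 amu
Mass defect Δm = 51.4227000 − 50.95854 = 0.4641600 amu
E_B = 0.4641600 × 931.494 = 432.362 MeV

432.4 MeV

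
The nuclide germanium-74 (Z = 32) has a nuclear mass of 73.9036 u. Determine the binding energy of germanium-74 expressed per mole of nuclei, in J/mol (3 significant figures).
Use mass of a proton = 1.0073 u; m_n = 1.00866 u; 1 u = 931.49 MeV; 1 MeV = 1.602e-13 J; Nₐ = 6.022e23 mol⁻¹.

The nucleus contains 32 protons and 74 − 32 = 42 neutrons.
Σm = 32·m_p + 42·m_n = 32.2336 + 42.36372 = 74.59732 u
The mass defect is 74.59732 − 73.9036 = 0.69372 u.
Converting to energy: 0.69372 u × 931.49 MeV/u = 646.193 MeV
Per nucleus in joules: 646.193 MeV × 1.602e-13 J/MeV = 1.0352e-10 J
Per mole: 1.0352e-10 J × 6.022e23 mol⁻¹ = 6.2340e+13 J/mol

6.23e+13 J/mol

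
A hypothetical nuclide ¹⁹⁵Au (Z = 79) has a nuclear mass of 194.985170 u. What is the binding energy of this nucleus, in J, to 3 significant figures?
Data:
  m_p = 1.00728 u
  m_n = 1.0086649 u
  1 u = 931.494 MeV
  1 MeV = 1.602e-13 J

2.38e-10 J

Mass of separated nucleons = 79(1.00728) + 116(1.0086649) = 79.57512 + 117.0051284 = 196.5802484 u
The mass defect is 196.5802484 − 194.985170 = 1.5950784 u.
Converting to energy: 1.5950784 u × 931.494 MeV/u = 1485.81 MeV
In joules: 1485.81 MeV × 1.602e-13 J/MeV = 2.3803e-10 J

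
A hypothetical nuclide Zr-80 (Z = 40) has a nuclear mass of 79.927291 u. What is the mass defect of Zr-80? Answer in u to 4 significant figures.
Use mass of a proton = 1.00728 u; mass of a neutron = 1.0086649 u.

Σm = 40·m_p + 40·m_n = 40.29120 + 40.3465960 = 80.6377960 u
Mass defect Δm = 80.6377960 − 79.927291 = 0.7105050 u

0.7105 u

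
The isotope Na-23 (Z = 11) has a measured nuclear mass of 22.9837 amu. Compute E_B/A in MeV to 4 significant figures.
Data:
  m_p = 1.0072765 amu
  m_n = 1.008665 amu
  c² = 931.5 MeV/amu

8.113 MeV/nucleon

Mass of separated nucleons = 11(1.0072765) + 12(1.008665) = 11.0800415 + 12.103980 = 23.1840215 amu
The mass defect is 23.1840215 − 22.9837 = 0.2003215 amu.
Binding energy = Δm·c² = 0.2003215 × 931.5 MeV/amu = 186.599 MeV
BE/A = 186.599 MeV / 23 = 8.113 MeV/nucleon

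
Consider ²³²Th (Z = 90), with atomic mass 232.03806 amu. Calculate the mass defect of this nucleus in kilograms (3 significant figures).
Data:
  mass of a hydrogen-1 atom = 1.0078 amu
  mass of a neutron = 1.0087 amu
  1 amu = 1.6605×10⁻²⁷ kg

Σm = 90·m(¹H) + 142·m_n = 90.7020 + 143.2354 = 233.9374 amu
Mass defect Δm = 233.9374 − 232.03806 = 1.89934 amu
In SI units: 1.89934 amu × 1.6605×10⁻²⁷ kg/amu = 3.1539e-27 kg

3.15e-27 kg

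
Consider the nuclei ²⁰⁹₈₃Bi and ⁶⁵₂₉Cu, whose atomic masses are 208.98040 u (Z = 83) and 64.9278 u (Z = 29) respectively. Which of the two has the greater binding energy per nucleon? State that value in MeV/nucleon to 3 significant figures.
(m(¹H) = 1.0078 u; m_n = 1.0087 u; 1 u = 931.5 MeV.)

²⁰⁹₈₃Bi: Σm = 83(1.0078) + 126(1.0087) = 210.7436 u; Δm = 1.76320 u; E_B = 1642.4 MeV; E_B/A = 7.858 MeV
⁶⁵₂₉Cu: Σm = 29(1.0078) + 36(1.0087) = 65.5394 u; Δm = 0.6116 u; E_B = 569.705 MeV; E_B/A = 8.7647 MeV
⁶⁵₂₉Cu has the higher binding energy per nucleon, so it is the more tightly bound nucleus.

⁶⁵₂₉Cu; 8.76 MeV/nucleon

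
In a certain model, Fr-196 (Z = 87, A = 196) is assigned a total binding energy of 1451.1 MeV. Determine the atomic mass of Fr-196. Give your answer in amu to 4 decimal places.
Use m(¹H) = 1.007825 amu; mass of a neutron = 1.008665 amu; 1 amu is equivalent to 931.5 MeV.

196.0675 amu

Mass defect = 1451.1 MeV / (931.5 MeV/amu) = 1.557810 amu
Constituent mass = 87(1.007825) + 109(1.008665) = 197.625260 amu
Atomic mass = 197.625260 − 1.557810 = 196.067450 amu ≈ 196.0675 amu (to 4 decimal places)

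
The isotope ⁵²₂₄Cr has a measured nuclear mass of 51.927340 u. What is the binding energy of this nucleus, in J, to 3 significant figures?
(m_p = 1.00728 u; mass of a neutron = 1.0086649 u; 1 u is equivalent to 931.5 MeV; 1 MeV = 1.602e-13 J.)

Σm = 24·m_p + 28·m_n = 24.17472 + 28.2426172 = 52.4173372 u
Mass defect Δm = 52.4173372 − 51.927340 = 0.4899972 u
Binding energy = Δm·c² = 0.4899972 × 931.5 MeV/u = 456.432 MeV
In joules: 456.432 MeV × 1.602e-13 J/MeV = 7.3120e-11 J

7.31e-11 J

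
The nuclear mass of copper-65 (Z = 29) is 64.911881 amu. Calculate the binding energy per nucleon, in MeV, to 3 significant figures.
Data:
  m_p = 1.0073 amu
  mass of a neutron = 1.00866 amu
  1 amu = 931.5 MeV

Z = 29, so N = A − Z = 65 − 29 = 36.
Mass of separated nucleons = 29(1.0073) + 36(1.00866) = 29.2117 + 36.31176 = 65.52346 amu
Mass defect Δm = 65.52346 − 64.911881 = 0.611579 amu
Converting to energy: 0.611579 amu × 931.5 MeV/amu = 569.686 MeV
Dividing by A = 65 gives 8.764 MeV per nucleon.

8.76 MeV/nucleon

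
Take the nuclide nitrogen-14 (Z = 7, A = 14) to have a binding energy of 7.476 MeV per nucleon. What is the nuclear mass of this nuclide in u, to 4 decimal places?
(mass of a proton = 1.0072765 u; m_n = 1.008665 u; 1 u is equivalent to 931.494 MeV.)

Total binding energy = 14 × 7.476 = 104.664 MeV
Mass defect = 104.664 MeV / (931.494 MeV/u) = 0.112361 u
Constituent mass = 7(1.0072765) + 7(1.008665) = 14.1115905 u
Nuclear mass = 14.1115905 − 0.112361 = 13.9992295 u ≈ 13.9992 u (to 4 decimal places)

13.9992 u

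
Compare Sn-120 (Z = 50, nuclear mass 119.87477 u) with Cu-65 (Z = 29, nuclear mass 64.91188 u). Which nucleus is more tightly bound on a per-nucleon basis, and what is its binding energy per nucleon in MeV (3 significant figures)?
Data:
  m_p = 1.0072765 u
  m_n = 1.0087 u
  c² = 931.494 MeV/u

Sn-120: Σm = 50(1.0072765) + 70(1.0087) = 120.9728250 u; Δm = 1.0980550 u; E_B = 1022.83 MeV; E_B/A = 8.524 MeV
Cu-65: Σm = 29(1.0072765) + 36(1.0087) = 65.5242185 u; Δm = 0.6123385 u; E_B = 570.39 MeV; E_B/A = 8.775 MeV
Cu-65 has the higher binding energy per nucleon, so it is the more tightly bound nucleus.

Cu-65; 8.78 MeV/nucleon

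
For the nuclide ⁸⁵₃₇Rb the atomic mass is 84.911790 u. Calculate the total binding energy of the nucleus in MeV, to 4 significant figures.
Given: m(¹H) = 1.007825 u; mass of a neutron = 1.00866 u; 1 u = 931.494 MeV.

Total constituent mass: 37 × 1.007825 + 48 × 1.00866 = 85.705205 u
Δm = 85.705205 − 84.911790 = 0.793415 u
Converting to energy: 0.793415 u × 931.494 MeV/u = 739.061 MeV

739.1 MeV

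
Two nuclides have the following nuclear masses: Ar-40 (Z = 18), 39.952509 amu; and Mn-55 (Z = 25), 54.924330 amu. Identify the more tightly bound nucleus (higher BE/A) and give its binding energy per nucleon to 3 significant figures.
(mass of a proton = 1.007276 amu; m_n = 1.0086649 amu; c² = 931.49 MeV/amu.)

Ar-40: Σm = 18(1.007276) + 22(1.0086649) = 40.3215958 amu; Δm = 0.3690868 amu; E_B = 343.80 MeV; E_B/A = 8.595 MeV
Mn-55: Σm = 25(1.007276) + 30(1.0086649) = 55.4418470 amu; Δm = 0.5175170 amu; E_B = 482.062 MeV; E_B/A = 8.7648 MeV
Mn-55 has the higher binding energy per nucleon, so it is the more tightly bound nucleus.

Mn-55; 8.76 MeV/nucleon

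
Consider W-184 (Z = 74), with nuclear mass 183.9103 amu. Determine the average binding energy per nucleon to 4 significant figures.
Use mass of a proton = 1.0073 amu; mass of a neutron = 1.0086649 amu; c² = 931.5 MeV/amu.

8.014 MeV/nucleon

Z = 74, so N = A − Z = 184 − 74 = 110.
Σm = 74·m_p + 110·m_n = 74.5402 + 110.9531390 = 185.4933390 amu
Mass defect Δm = 185.4933390 − 183.9103 = 1.5830390 amu
Binding energy = Δm·c² = 1.5830390 × 931.5 MeV/amu = 1474.60 MeV
Per nucleon: 1474.60 / 184 = 8.014 MeV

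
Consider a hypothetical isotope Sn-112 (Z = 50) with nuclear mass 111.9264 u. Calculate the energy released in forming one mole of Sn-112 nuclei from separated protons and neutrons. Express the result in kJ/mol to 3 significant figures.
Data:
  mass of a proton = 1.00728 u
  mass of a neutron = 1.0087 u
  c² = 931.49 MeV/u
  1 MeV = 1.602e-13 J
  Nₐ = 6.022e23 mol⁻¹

8.78e+10 kJ/mol

Z = 50, so N = A − Z = 112 − 50 = 62.
Mass of separated nucleons = 50(1.00728) + 62(1.0087) = 50.36400 + 62.5394 = 112.90340 u
Mass defect Δm = 112.90340 − 111.9264 = 0.97700 u
Binding energy = Δm·c² = 0.97700 × 931.49 MeV/u = 910.066 MeV
Per nucleus in joules: 910.066 MeV × 1.602e-13 J/MeV = 1.4579e-10 J
Per mole: 1.4579e-10 J × 6.022e23 mol⁻¹ = 8.7795e+13 J/mol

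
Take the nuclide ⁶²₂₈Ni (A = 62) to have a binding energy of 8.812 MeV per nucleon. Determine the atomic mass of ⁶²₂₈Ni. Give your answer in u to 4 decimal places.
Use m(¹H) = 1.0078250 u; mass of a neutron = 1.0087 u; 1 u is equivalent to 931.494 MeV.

61.9284 u

Total binding energy = 62 × 8.812 = 546.344 MeV
Mass defect = 546.344 MeV / (931.494 MeV/u) = 0.586524 u
Constituent mass = 28(1.0078250) + 34(1.0087) = 62.5149000 u
Atomic mass = 62.5149000 − 0.586524 = 61.9283760 u ≈ 61.9284 u (to 4 decimal places)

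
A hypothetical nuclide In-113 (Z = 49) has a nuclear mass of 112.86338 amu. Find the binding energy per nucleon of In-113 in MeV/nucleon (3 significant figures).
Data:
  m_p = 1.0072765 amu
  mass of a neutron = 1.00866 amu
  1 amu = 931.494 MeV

The nucleus contains 49 protons and 113 − 49 = 64 neutrons.
Mass of separated nucleons = 49(1.0072765) + 64(1.00866) = 49.3565485 + 64.55424 = 113.9107885 amu
Mass defect Δm = 113.9107885 − 112.86338 = 1.0474085 amu
E_B = 1.0474085 × 931.494 = 975.655 MeV
Per nucleon: 975.655 / 113 = 8.634 MeV

8.63 MeV/nucleon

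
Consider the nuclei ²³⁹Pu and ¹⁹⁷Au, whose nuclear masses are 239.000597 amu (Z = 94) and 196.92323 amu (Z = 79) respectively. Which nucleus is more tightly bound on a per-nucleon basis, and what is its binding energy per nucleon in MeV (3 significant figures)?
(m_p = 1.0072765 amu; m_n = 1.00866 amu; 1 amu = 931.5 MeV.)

¹⁹⁷Au; 7.91 MeV/nucleon

²³⁹Pu: Σm = 94(1.0072765) + 145(1.00866) = 240.9396910 amu; Δm = 1.9390940 amu; E_B = 1806.3 MeV; E_B/A = 7.558 MeV
¹⁹⁷Au: Σm = 79(1.0072765) + 118(1.00866) = 198.5967235 amu; Δm = 1.6734935 amu; E_B = 1558.9 MeV; E_B/A = 7.913 MeV
¹⁹⁷Au has the higher binding energy per nucleon, so it is the more tightly bound nucleus.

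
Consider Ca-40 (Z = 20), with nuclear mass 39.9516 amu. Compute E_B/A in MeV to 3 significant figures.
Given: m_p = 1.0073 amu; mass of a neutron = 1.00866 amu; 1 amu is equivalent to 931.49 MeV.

Σm = 20·m_p + 20·m_n = 20.1460 + 20.17320 = 40.31920 amu
Δm = 40.31920 − 39.9516 = 0.36760 amu
Binding energy = Δm·c² = 0.36760 × 931.49 MeV/amu = 342.416 MeV
Dividing by A = 40 gives 8.560 MeV per nucleon.

8.56 MeV/nucleon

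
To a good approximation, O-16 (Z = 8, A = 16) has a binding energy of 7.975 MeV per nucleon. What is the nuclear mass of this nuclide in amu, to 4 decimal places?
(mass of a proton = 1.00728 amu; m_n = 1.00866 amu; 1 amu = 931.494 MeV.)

15.9905 amu

Total binding energy = 16 × 7.975 = 127.600 MeV
Mass defect = 127.600 MeV / (931.494 MeV/amu) = 0.136984 amu
Constituent mass = 8(1.00728) + 8(1.00866) = 16.12752 amu
Nuclear mass = 16.12752 − 0.136984 = 15.990536 amu ≈ 15.9905 amu (to 4 decimal places)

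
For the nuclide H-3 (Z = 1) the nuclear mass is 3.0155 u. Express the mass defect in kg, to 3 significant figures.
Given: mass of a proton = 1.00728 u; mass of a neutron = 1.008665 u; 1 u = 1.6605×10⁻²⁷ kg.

With 1 protons and 2 neutrons (A = 3):
Σm = 1·m_p + 2·m_n = 1.00728 + 2.017330 = 3.024610 u
Mass defect Δm = 3.024610 − 3.0155 = 0.009110 u
In SI units: 0.009110 u × 1.6605×10⁻²⁷ kg/u = 1.5127e-29 kg

1.51e-29 kg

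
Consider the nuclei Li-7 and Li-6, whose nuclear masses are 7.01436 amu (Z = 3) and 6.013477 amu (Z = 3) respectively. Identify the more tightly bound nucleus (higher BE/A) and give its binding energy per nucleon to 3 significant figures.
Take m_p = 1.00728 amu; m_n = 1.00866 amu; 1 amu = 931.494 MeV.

Li-7: Σm = 3(1.00728) + 4(1.00866) = 7.05648 amu; Δm = 0.04212 amu; E_B = 39.2345 MeV; E_B/A = 5.6049 MeV
Li-6: Σm = 3(1.00728) + 3(1.00866) = 6.04782 amu; Δm = 0.034343 amu; E_B = 31.990 MeV; E_B/A = 5.332 MeV
Li-7 has the higher binding energy per nucleon, so it is the more tightly bound nucleus.

Li-7; 5.60 MeV/nucleon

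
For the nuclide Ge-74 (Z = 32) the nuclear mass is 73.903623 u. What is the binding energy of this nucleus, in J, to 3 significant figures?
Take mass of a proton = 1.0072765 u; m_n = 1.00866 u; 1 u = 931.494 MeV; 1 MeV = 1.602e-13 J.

1.03e-10 J

Total constituent mass: 32 × 1.0072765 + 42 × 1.00866 = 74.5965680 u
Δm = 74.5965680 − 73.903623 = 0.6929450 u
E_B = 0.6929450 × 931.494 = 645.474 MeV
In joules: 645.474 MeV × 1.602e-13 J/MeV = 1.0340e-10 J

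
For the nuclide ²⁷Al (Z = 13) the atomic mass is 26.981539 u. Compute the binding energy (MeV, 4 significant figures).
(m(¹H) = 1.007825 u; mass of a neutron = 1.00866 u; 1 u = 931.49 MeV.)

224.9 MeV

The nucleus contains 13 protons and 27 − 13 = 14 neutrons.
Σm = 13·m(¹H) + 14·m_n = 13.101725 + 14.12124 = 27.222965 u
The mass defect is 27.222965 − 26.981539 = 0.241426 u.
Converting to energy: 0.241426 u × 931.49 MeV/u = 224.886 MeV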